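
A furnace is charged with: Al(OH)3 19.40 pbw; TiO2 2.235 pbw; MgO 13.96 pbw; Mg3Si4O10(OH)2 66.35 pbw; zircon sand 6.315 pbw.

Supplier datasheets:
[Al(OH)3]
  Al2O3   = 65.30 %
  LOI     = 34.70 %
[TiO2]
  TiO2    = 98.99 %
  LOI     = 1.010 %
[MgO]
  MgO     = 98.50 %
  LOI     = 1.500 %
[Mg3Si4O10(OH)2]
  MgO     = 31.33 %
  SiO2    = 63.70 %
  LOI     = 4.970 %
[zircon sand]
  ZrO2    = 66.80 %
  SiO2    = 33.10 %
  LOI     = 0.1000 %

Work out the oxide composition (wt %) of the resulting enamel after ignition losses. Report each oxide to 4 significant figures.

Glass mass = 97.99 pbw (batch 108.3 − LOI 10.27).
Composition: ZrO2 4.305%, MgO 35.25%, Al2O3 12.93%, SiO2 45.26%, TiO2 2.258%

The working math maintains full float precision at every stage — in-progress results are printed, rounded to 4 significant digits, on the page; a single rounding produces every reported value — all derived quantities, which include the totals, the yield, net glass mass, five oxide percentages, LOI, are carried in full float precision, exactly as shown in the problem or answer text, starting from the weights on 97.99 pbw of glass.
What the batch supplies per oxide:
  ZrO2: 6.315·0.6680 = 4.218 pbw
  MgO: 13.96·0.9850 + 66.35·0.3133 = 34.54 pbw
  Al2O3: 19.40·0.6530 = 12.67 pbw
  SiO2: 66.35·0.6370 + 6.315·0.3310 = 44.36 pbw
  TiO2: 2.235·0.9899 = 2.212 pbw
LOI: 19.40·0.3470 + 2.235·0.01010 + 13.96·0.01500 + 66.35·0.04970 + 6.315·0.001000 = 10.27 pbw
Net of LOI, the glass mass = 108.3 − 10.27 = 97.99 pbw (consistent with Σ oxide mass)
wt %: oxide over glass, times 100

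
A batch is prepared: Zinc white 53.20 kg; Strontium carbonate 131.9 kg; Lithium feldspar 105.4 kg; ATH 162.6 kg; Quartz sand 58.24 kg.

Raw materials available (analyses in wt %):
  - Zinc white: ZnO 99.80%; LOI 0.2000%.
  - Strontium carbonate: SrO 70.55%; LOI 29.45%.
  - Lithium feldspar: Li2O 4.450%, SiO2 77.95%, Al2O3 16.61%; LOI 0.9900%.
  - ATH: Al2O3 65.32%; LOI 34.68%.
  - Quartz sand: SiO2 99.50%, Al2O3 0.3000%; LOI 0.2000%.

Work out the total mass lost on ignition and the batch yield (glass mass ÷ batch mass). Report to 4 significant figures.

All arithmetic runs at full float precision in every operation; working values are shown (rounded to four significant digits) at each printed step; every reported value is rounded a single time. Derived quantities are carried in exact precision (yield, glass mass, the totals, five oxide percentages, ignition loss) starting from the weights at 414.8 kg of glass precisely as stated by the question or the answer.
Each material's LOI contribution:
  Zinc white: 53.20 × 0.002000 = 0.1064 kg
  Strontium carbonate: 131.9 × 0.2945 = 38.84 kg
  Lithium feldspar: 105.4 × 0.009900 = 1.043 kg
  ATH: 162.6 × 0.3468 = 56.39 kg
  Quartz sand: 58.24 × 0.002000 = 0.1165 kg
Total LOI = 96.50 kg
Glass = batch − LOI = 511.3 − 96.50 = 414.8 kg

LOI loss = 96.50 kg; glass = 414.8 kg; yield = 81.13%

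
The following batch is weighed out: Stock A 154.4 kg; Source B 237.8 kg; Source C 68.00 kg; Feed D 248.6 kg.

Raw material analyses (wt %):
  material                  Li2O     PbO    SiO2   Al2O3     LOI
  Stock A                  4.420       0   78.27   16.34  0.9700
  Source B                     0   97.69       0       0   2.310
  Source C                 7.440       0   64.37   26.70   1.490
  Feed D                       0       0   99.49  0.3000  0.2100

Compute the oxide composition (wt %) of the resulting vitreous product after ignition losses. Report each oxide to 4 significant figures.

Glass mass = 700.3 kg (batch 708.8 − LOI 8.526).
Composition: Li2O 1.697%, PbO 33.17%, SiO2 58.83%, Al2O3 6.302%

Working values appear with 4-significant-digit rounding across the worked steps; all internal work runs at exact precision through the solve. Every reported result includes exactly one rounding — derived quantities, which include totals, the yield, glass mass, the four compositions, ignition loss, are rebuilt in full float precision, as written in question or answer, from the weighed amounts per 700.3 kg of glass.
Oxide masses out of the charge:
  Li2O: 154.4·0.04420 + 68.00·0.07440 = 11.88 kg
  PbO: 237.8·0.9769 = 232.3 kg
  SiO2: 154.4·0.7827 + 68.00·0.6437 + 248.6·0.9949 = 412.0 kg
  Al2O3: 154.4·0.1634 + 68.00·0.2670 + 248.6·0.003000 = 44.13 kg
LOI: 154.4·0.009700 + 237.8·0.02310 + 68.00·0.01490 + 248.6·0.002100 = 8.526 kg
Net of LOI, the glass mass = 708.8 − 8.526 = 700.3 kg (= the summed oxide contributions)
each oxide over glass, ×100, is wt %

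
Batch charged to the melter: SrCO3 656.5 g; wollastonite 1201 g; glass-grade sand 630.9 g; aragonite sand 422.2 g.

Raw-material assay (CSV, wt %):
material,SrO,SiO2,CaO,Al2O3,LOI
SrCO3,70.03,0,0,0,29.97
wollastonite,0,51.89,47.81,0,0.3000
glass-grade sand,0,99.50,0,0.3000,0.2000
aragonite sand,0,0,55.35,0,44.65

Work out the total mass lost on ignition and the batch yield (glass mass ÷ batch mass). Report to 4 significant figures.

LOI loss = 390.1 g; glass = 2520 g; yield = 86.60%

In-progress results are shown, rounded to four significant digits, within the worked lines. All internal work holds exact precision from first step to last — each reported value takes exactly one rounding. The derived quantities (four oxide percentages, the totals, the yield, LOI, glass mass) are carried from the weighed amounts at 2520 g of glass in full precision, as given in the question or the answer.
LOI of each material in turn:
  SrCO3: 656.5 × 0.2997 = 196.8 g
  wollastonite: 1201 × 0.003000 = 3.603 g
  glass-grade sand: 630.9 × 0.002000 = 1.262 g
  aragonite sand: 422.2 × 0.4465 = 188.5 g
Total LOI = 390.1 g
Glass = batch − LOI = 2911 − 390.1 = 2520 g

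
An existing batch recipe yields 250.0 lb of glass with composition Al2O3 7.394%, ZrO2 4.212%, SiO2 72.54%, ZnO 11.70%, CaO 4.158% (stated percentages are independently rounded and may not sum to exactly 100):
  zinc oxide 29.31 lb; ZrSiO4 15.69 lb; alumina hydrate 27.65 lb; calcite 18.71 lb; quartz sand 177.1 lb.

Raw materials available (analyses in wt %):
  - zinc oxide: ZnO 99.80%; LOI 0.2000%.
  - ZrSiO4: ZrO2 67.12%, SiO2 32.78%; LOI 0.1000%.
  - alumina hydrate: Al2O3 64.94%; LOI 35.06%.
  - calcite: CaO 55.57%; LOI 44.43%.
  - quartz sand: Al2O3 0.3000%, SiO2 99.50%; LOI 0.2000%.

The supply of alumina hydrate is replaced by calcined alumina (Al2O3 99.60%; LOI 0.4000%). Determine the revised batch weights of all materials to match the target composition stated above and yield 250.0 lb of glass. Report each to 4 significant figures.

The working math runs at full precision from start to finish; the intermediate values are shown rounded to four significant figures alongside each step. Every reported figure includes exactly one rounding. All derived quantities (glass mass, five oxide percentages, the yield, totals, ignition loss) are carried at full precision using the weight values for 250.0 lb of glass, exactly as printed in the question or the answer.
Per-oxide target masses for 250.0 lb glass:
  Al2O3: 7.394% × 250.0 = 18.48 lb
  ZrO2: 4.212% × 250.0 = 10.53 lb
  SiO2: 72.54% × 250.0 = 181.4 lb
  ZnO: 11.70% × 250.0 = 29.25 lb
  CaO: 4.158% × 250.0 = 10.40 lb
Sums-versus-targets review applying the batch weights above, relative to the basis at hand (sum by sum, the targets are met up to rounding of the answer):
  Al2O3: 18.03·0.9960 + 177.1·0.003000 = 18.49 lb (target 18.48 lb)
  ZrO2: 15.69·0.6712 = 10.53 lb (target 10.53 lb)
  SiO2: 15.69·0.3278 + 177.1·0.9950 = 181.4 lb (target 181.4 lb)
  ZnO: 29.31·0.9980 = 29.25 lb (target 29.25 lb)
  CaO: 18.71·0.5557 = 10.40 lb (target 10.40 lb)
Glass-mass sanity pass: the batch minus its LOI: 250.0 lb (per-oxide target masses sum to 250.0 lb; versus the stated basis of 250.0 lb — any gap is answer rounding).
Summing the batch: Σ batch = 258.8 lb; Σ batch·LOI gives LOI loss = 8.813 lb; yield: glass divided by total = 96.60%.

Revised batch per 250.0 lb glass:
  zinc oxide: 29.31 lb
  ZrSiO4: 15.69 lb
  calcined alumina: 18.03 lb
  calcite: 18.71 lb
  quartz sand: 177.1 lb
Total batch = 258.8 lb; LOI loss = 8.813 lb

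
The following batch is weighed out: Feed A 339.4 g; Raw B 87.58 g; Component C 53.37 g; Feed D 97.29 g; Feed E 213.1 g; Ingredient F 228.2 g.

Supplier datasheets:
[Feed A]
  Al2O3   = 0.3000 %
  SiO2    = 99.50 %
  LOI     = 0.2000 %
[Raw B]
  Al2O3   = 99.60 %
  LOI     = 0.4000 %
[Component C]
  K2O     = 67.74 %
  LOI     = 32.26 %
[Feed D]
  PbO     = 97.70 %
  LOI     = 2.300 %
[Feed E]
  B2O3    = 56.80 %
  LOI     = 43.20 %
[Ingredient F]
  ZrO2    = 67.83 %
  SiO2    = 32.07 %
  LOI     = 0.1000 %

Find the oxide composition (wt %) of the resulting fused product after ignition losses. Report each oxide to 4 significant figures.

Glass mass = 906.2 g (batch 1019 − LOI 112.8).
Composition: K2O 3.990%, Al2O3 9.739%, PbO 10.49%, ZrO2 17.08%, SiO2 45.34%, B2O3 13.36%

Intermediates are displayed, with 4-significant-figure rounding, at each printed step. The whole derivation maintains exact precision in all steps — a single rounding produces every reported value; all derived quantities are recomputed from the weighed amounts on 906.2 g of glass in full float precision (totals, glass mass, LOI, six oxide percentages, the yield) exactly as printed in the question or the answer.
What the batch supplies per oxide:
  K2O: 53.37·0.6774 = 36.15 g
  Al2O3: 339.4·0.003000 + 87.58·0.9960 = 88.25 g
  PbO: 97.29·0.9770 = 95.05 g
  ZrO2: 228.2·0.6783 = 154.8 g
  SiO2: 339.4·0.9950 + 228.2·0.3207 = 410.9 g
  B2O3: 213.1·0.5680 = 121.0 g
LOI: 339.4·0.002000 + 87.58·0.004000 + 53.37·0.3226 + 97.29·0.02300 + 213.1·0.4320 + 228.2·0.001000 = 112.8 g
batch − LOI leaves glass = 1019 − 112.8 = 906.2 g (equal to the oxide-mass sum)
each wt % is 100 × oxide ÷ glass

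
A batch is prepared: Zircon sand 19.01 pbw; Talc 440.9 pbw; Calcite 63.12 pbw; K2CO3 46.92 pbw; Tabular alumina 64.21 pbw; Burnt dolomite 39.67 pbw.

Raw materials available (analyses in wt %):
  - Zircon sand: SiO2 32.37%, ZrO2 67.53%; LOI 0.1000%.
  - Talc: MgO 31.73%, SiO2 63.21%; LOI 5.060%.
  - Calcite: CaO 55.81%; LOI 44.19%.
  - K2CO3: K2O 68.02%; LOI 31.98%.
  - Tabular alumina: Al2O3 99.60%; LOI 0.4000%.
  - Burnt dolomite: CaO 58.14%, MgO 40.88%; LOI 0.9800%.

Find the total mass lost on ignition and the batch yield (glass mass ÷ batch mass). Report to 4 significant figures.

The working math keeps full float precision through the solve — intermediates are displayed (rounded to four significant figures) when written out. Each reported result sees exactly one rounding; all derived quantities are computed starting from the weights on 608.0 pbw of glass at full precision (ignition loss, six oxide percentages, totals, glass mass, yield) as set out in the problem or the answer.
Loss on ignition, line by line:
  Zircon sand: 19.01 × 0.001000 = 0.01901 pbw
  Talc: 440.9 × 0.05060 = 22.31 pbw
  Calcite: 63.12 × 0.4419 = 27.89 pbw
  K2CO3: 46.92 × 0.3198 = 15.01 pbw
  Tabular alumina: 64.21 × 0.004000 = 0.2568 pbw
  Burnt dolomite: 39.67 × 0.009800 = 0.3888 pbw
Total LOI = 65.87 pbw
Glass = batch − LOI = 673.8 − 65.87 = 608.0 pbw

LOI loss = 65.87 pbw; glass = 608.0 pbw; yield = 90.22%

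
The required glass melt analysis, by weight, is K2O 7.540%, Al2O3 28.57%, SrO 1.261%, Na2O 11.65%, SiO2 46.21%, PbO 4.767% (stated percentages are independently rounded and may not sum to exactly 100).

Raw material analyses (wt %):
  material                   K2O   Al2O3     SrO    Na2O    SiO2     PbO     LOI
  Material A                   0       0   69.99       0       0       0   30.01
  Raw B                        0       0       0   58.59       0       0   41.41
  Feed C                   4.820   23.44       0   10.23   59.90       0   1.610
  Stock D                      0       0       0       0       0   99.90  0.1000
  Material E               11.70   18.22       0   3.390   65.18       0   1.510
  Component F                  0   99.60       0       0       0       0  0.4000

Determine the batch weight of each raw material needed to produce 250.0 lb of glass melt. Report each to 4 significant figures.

The intermediate values are printed (rounded to 4 significant digits) within the worked lines; all internal work keeps exact precision all the way through — a single rounding completes every reported figure. All derived quantities, which include LOI, totals, glass mass, the yield, six oxide percentages, are rebuilt at exact precision, as set out in the problem or answer text, from the batch weights for 250.0 lb of glass.
Per-oxide target masses for 250.0 lb glass melt:
  K2O: 7.540% × 250.0 = 18.85 lb
  Al2O3: 28.57% × 250.0 = 71.42 lb
  SrO: 1.261% × 250.0 = 3.152 lb
  Na2O: 11.65% × 250.0 = 29.12 lb
  SiO2: 46.21% × 250.0 = 115.5 lb
  PbO: 4.767% × 250.0 = 11.92 lb
Oxide-by-oxide audit per the reported batch figures, relative to the basis at hand (oxide sums agree with the targets net of answer rounding effects):
  K2O: 31.81·0.04820 + 148.0·0.1170 = 18.85 lb (target 18.85 lb)
  Al2O3: 31.81·0.2344 + 148.0·0.1822 + 37.15·0.9960 = 71.42 lb (target 71.42 lb)
  SrO: 4.504·0.6999 = 3.152 lb (target 3.152 lb)
  Na2O: 35.59·0.5859 + 31.81·0.1023 + 148.0·0.03390 = 29.12 lb (target 29.12 lb)
  SiO2: 31.81·0.5990 + 148.0·0.6518 = 115.5 lb (target 115.5 lb)
  PbO: 11.93·0.9990 = 11.92 lb (target 11.92 lb)
Glass-mass sanity pass: Σ batch − LOI loss = 250.0 lb (oxide target masses add up to 250.0 lb; basis as stated: 250.0 lb — gaps are rounding artifacts).
Adding the batch up: Σ batch = 269.0 lb; LOI loss = Σ batch·LOI = 19.00 lb; yield: glass divided by total = 92.94%.

Batch per 250.0 lb glass melt:
  Material A: 4.504 lb
  Raw B: 35.59 lb
  Feed C: 31.81 lb
  Stock D: 11.93 lb
  Material E: 148.0 lb
  Component F: 37.15 lb
Total batch = 269.0 lb; LOI loss = 19.00 lb; yield = 92.94%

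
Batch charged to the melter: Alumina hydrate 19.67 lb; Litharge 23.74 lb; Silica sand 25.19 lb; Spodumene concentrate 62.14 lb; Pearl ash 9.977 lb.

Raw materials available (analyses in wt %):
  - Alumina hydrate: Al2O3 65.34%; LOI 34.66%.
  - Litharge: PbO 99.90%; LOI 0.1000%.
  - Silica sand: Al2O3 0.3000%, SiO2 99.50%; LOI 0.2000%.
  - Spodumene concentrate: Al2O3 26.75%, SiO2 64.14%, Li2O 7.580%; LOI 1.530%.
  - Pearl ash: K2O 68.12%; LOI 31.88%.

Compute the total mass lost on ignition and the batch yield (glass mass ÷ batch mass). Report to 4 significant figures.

Intermediates are displayed, rounded to 4 significant digits, across the worked steps — the working math maintains full precision from first step to last. Each reported number sees exactly one rounding — all derived quantities (the yield, LOI, glass mass, the five compositions, the totals) are recomputed in exact precision starting from the weights on 129.7 lb of glass, precisely as stated by question or answer.
Material-by-material LOI:
  Alumina hydrate: 19.67 × 0.3466 = 6.818 lb
  Litharge: 23.74 × 0.001000 = 0.02374 lb
  Silica sand: 25.19 × 0.002000 = 0.05038 lb
  Spodumene concentrate: 62.14 × 0.01530 = 0.9507 lb
  Pearl ash: 9.977 × 0.3188 = 3.181 lb
Total LOI = 11.02 lb
Glass = batch − LOI = 140.7 − 11.02 = 129.7 lb

LOI loss = 11.02 lb; glass = 129.7 lb; yield = 92.17%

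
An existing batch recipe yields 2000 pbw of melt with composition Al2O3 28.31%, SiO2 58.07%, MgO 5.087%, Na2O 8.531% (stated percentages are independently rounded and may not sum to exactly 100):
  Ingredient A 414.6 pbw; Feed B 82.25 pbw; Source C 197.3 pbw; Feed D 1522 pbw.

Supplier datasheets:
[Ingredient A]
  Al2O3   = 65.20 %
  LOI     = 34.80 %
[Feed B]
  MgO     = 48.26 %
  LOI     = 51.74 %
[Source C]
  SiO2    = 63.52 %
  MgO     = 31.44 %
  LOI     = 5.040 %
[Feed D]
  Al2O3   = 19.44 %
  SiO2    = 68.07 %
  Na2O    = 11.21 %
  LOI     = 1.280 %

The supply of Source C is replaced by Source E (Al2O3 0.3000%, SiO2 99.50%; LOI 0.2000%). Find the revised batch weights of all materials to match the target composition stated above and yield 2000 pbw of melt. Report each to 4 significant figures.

Revised batch per 2000 pbw melt:
  Ingredient A: 414.0 pbw
  Feed B: 210.8 pbw
  Source E: 126.0 pbw
  Feed D: 1522 pbw
Total batch = 2273 pbw; LOI loss = 272.9 pbw

Exact precision is held through every step — values along the way are shown, rounded to 4 significant figures, in the printout — each reported result undergoes a single rounding. Derived quantities (four oxide percentages, the yield, totals, net glass mass, ignition loss) are rebuilt using the weight values at 2000 pbw of glass at exact precision, exactly as shown in question or answer.
Target masses of each oxide per 2000 pbw melt:
  Al2O3: 28.31% × 2000 = 566.2 pbw
  SiO2: 58.07% × 2000 = 1161 pbw
  MgO: 5.087% × 2000 = 101.7 pbw
  Na2O: 8.531% × 2000 = 170.6 pbw
Balance tally, oxide-wise, working from each reported weight, versus the basis set out (sums match the target masses net of answer rounding effects):
  Al2O3: 414.0·0.6520 + 126.0·0.003000 + 1522·0.1944 = 566.2 pbw (target 566.2 pbw)
  SiO2: 126.0·0.9950 + 1522·0.6807 = 1161 pbw (target 1161 pbw)
  MgO: 210.8·0.4826 = 101.7 pbw (target 101.7 pbw)
  Na2O: 1522·0.1121 = 170.6 pbw (target 170.6 pbw)
Glass mass check: the batch minus its LOI: 2000 pbw (the targets, summed, come to 2000 pbw; with the basis standing at 2000 pbw — differing by rounding only).
Batch grand total — Σ batch = 2273 pbw; ignition loss, Σ(batch × LOI) = 272.9 pbw; yield: glass divided by total = 87.99%.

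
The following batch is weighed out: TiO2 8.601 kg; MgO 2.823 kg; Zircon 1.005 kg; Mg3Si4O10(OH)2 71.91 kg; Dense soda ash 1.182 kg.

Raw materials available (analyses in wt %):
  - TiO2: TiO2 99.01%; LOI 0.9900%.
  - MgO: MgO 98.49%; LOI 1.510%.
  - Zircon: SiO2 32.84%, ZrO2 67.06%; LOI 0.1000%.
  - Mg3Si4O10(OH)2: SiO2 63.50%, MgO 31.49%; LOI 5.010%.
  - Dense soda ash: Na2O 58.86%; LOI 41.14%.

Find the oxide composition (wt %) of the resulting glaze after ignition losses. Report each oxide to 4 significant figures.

Each numeric step runs at exact precision in all steps; the intermediate values are displayed rounded off to 4 significant digits as written; each reported number takes exactly one rounding. All derived quantities are rebuilt in full float precision (the five compositions, totals, yield, LOI, glass mass) using the weight values on 81.30 kg of glass as quoted within the problem or the answer.
Oxide masses out of the charge:
  TiO2: 8.601·0.9901 = 8.516 kg
  SiO2: 1.005·0.3284 + 71.91·0.6350 = 45.99 kg
  Na2O: 1.182·0.5886 = 0.6957 kg
  MgO: 2.823·0.9849 + 71.91·0.3149 = 25.42 kg
  ZrO2: 1.005·0.6706 = 0.6740 kg
LOI: 8.601·0.009900 + 2.823·0.01510 + 1.005·0.001000 + 71.91·0.05010 + 1.182·0.4114 = 4.218 kg
Resulting glass, batch − LOI: 85.52 − 4.218 = 81.30 kg (equal to the oxide-mass sum)
each wt % is 100 × oxide ÷ glass

Glass mass = 81.30 kg (batch 85.52 − LOI 4.218).
Composition: TiO2 10.47%, SiO2 56.57%, Na2O 0.8557%, MgO 31.27%, ZrO2 0.8289%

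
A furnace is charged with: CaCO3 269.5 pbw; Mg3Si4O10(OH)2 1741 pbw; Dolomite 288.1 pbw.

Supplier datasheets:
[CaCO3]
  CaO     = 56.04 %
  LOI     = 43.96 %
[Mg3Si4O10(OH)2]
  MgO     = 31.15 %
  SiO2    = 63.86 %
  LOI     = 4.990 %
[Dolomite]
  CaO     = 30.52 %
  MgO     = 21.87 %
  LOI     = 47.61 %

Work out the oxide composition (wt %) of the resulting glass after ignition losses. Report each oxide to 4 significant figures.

Each numeric step maintains full precision through the solve; mid-chain values appear, rounded to four significant digits, alongside each step — every reported value takes a single rounding; the derived quantities, including yield, totals, ignition loss, glass mass, the three compositions, are computed using the weight values on 1956 pbw of glass in full float precision as written in the question or the answer.
Oxide masses out of the charge:
  CaO: 269.5·0.5604 + 288.1·0.3052 = 239.0 pbw
  MgO: 1741·0.3115 + 288.1·0.2187 = 605.3 pbw
  SiO2: 1741·0.6386 = 1112 pbw
LOI: 269.5·0.4396 + 1741·0.04990 + 288.1·0.4761 = 342.5 pbw
Glass = total batch minus LOI = 2299 − 342.5 = 1956 pbw (= Σ oxide masses)
percent share: oxide ÷ glass, ×100

Glass mass = 1956 pbw (batch 2299 − LOI 342.5).
Composition: CaO 12.22%, MgO 30.95%, SiO2 56.84%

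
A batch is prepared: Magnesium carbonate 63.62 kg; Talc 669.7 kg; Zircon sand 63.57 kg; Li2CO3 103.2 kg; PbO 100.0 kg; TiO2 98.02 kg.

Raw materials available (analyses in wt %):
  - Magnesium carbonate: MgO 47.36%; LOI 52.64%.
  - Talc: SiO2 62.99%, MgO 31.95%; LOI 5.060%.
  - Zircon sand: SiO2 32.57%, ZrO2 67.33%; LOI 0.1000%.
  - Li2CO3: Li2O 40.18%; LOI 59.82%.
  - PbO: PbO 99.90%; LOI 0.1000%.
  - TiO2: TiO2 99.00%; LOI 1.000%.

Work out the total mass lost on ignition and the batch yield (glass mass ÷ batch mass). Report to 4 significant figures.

The whole derivation holds full precision through every step; working values appear, rounded to four significant digits, in the printout. Each reported number takes a single rounding; the derived quantities (the yield, LOI, the totals, glass mass, the six compositions) are rebuilt in full float precision using the weight values for 967.9 kg of glass, as set out in the problem or the answer.
Material-by-material LOI:
  Magnesium carbonate: 63.62 × 0.5264 = 33.49 kg
  Talc: 669.7 × 0.05060 = 33.89 kg
  Zircon sand: 63.57 × 0.001000 = 0.06357 kg
  Li2CO3: 103.2 × 0.5982 = 61.73 kg
  PbO: 100.0 × 0.001000 = 0.1000 kg
  TiO2: 98.02 × 0.01000 = 0.9802 kg
Total LOI = 130.3 kg
Glass = batch − LOI = 1098 − 130.3 = 967.9 kg

LOI loss = 130.3 kg; glass = 967.9 kg; yield = 88.14%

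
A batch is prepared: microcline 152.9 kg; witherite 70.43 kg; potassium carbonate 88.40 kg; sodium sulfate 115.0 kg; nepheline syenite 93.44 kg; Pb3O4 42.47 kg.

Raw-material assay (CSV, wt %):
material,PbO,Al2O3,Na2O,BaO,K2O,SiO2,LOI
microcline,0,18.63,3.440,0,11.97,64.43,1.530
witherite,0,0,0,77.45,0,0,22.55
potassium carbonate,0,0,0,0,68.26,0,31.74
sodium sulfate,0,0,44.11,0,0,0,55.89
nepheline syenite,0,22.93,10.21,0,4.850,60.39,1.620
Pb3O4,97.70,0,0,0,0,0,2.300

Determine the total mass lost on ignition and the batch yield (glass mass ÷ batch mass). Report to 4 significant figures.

Working values are shown, rounded to four significant figures, as written. Full precision is kept all the way through; a single rounding finalizes each reported number; all derived quantities (the yield, six oxide percentages, LOI, glass mass, totals) are computed in full float precision using the weight values for 449.6 kg of glass as quoted within either problem or answer.
LOI of each material in turn:
  microcline: 152.9 × 0.01530 = 2.339 kg
  witherite: 70.43 × 0.2255 = 15.88 kg
  potassium carbonate: 88.40 × 0.3174 = 28.06 kg
  sodium sulfate: 115.0 × 0.5589 = 64.27 kg
  nepheline syenite: 93.44 × 0.01620 = 1.514 kg
  Pb3O4: 42.47 × 0.02300 = 0.9768 kg
Total LOI = 113.0 kg
Glass = batch − LOI = 562.6 − 113.0 = 449.6 kg

LOI loss = 113.0 kg; glass = 449.6 kg; yield = 79.91%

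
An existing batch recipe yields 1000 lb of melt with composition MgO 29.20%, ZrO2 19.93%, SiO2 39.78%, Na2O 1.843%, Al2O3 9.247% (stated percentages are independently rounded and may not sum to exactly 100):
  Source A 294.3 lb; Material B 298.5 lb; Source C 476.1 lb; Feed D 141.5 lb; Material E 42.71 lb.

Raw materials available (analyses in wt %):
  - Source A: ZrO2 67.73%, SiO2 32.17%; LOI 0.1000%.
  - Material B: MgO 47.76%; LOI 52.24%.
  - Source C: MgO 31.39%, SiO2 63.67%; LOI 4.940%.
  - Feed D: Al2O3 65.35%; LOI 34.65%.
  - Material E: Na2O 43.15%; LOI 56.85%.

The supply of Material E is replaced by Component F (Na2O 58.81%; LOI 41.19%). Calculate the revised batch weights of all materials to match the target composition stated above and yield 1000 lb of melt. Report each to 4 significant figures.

All internal work maintains full float precision at all times — rounding to 4 significant digits applies to every working value as displayed — every reported number is rounded exactly once — derived quantities (the yield, glass mass, LOI, totals, the five compositions) are computed from the batch weights at 1000 lb of glass at full precision, exactly as shown in the problem or the answer.
Target oxide masses per 1000 lb melt:
  MgO: 29.20% × 1000 = 292.0 lb
  ZrO2: 19.93% × 1000 = 199.3 lb
  SiO2: 39.78% × 1000 = 397.8 lb
  Na2O: 1.843% × 1000 = 18.43 lb
  Al2O3: 9.247% × 1000 = 92.47 lb
A balance pass over the oxides, per the reported batch figures, relative to the basis at hand (sums match the target masses modulo rounding of the values):
  MgO: 298.5·0.4776 + 476.1·0.3139 = 292.0 lb (target 292.0 lb)
  ZrO2: 294.3·0.6773 = 199.3 lb (target 199.3 lb)
  SiO2: 294.3·0.3217 + 476.1·0.6367 = 397.8 lb (target 397.8 lb)
  Na2O: 31.34·0.5881 = 18.43 lb (target 18.43 lb)
  Al2O3: 141.5·0.6535 = 92.47 lb (target 92.47 lb)
Glass-mass closure: total batch − LOI = 1000 lb (the targets, summed, come to 1000 lb; against the stated basis, 1000 lb — a pure rounding effect).
Batch total: Σ batch = 1242 lb; LOI removed, Σ of batch·LOI: 241.7 lb; yield: glass divided by total = 80.54%.

Revised batch per 1000 lb melt:
  Source A: 294.3 lb
  Material B: 298.5 lb
  Source C: 476.1 lb
  Feed D: 141.5 lb
  Component F: 31.34 lb
Total batch = 1242 lb; LOI loss = 241.7 lb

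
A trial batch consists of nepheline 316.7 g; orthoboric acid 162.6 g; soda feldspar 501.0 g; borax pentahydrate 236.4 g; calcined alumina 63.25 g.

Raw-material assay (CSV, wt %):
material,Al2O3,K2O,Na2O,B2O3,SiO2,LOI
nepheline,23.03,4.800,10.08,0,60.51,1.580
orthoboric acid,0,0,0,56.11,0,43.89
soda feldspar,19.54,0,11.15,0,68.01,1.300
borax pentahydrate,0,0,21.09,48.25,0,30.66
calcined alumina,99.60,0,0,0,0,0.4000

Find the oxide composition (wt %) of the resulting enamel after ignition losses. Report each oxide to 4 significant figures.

Working values are shown with 4-significant-figure rounding in the working; full float precision is maintained all the way through; a single rounding yields every reported number; derived quantities are computed at full precision (totals, net glass mass, five oxide percentages, yield, LOI) from the weighed amounts per 1124 g of glass, as they appear in either problem or answer.
What the batch supplies per oxide:
  Al2O3: 316.7·0.2303 + 501.0·0.1954 + 63.25·0.9960 = 233.8 g
  K2O: 316.7·0.04800 = 15.20 g
  Na2O: 316.7·0.1008 + 501.0·0.1115 + 236.4·0.2109 = 137.6 g
  B2O3: 162.6·0.5611 + 236.4·0.4825 = 205.3 g
  SiO2: 316.7·0.6051 + 501.0·0.6801 = 532.4 g
LOI: 316.7·0.01580 + 162.6·0.4389 + 501.0·0.01300 + 236.4·0.3066 + 63.25·0.004000 = 155.6 g
The glass mass, total less LOI, = 1280 − 155.6 = 1124 g (= Σ oxide masses)
percent share: oxide ÷ glass, ×100

Glass mass = 1124 g (batch 1280 − LOI 155.6).
Composition: Al2O3 20.80%, K2O 1.352%, Na2O 12.24%, B2O3 18.26%, SiO2 47.35%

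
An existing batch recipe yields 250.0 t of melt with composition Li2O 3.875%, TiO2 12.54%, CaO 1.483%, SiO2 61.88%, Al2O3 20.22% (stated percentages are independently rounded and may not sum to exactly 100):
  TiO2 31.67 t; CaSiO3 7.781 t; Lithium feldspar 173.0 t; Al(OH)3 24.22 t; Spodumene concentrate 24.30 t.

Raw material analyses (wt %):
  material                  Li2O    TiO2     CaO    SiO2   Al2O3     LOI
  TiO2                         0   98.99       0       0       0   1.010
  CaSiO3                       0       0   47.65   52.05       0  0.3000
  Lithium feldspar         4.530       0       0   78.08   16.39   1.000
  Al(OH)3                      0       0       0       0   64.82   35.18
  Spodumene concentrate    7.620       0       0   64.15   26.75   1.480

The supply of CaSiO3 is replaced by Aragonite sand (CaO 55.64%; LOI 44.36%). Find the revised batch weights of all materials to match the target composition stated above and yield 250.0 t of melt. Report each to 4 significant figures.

Values along the way appear rounded to 4 significant digits in the printout — full precision is maintained through every step; a single rounding produces each reported value — all derived quantities (yield, the totals, net glass mass, the five compositions, LOI) are computed at full float precision from the batch weights at 250.0 t of glass as given in problem or answer.
Oxide-by-oxide targets in 250.0 t melt:
  Li2O: 3.875% × 250.0 = 9.688 t
  TiO2: 12.54% × 250.0 = 31.35 t
  CaO: 1.483% × 250.0 = 3.708 t
  SiO2: 61.88% × 250.0 = 154.7 t
  Al2O3: 20.22% × 250.0 = 50.55 t
Balance tally, oxide-wise, given the weights on record, versus the basis set out (delivered sums recover each target net of answer rounding effects):
  Li2O: 183.1·0.04530 + 18.27·0.07620 = 9.687 t (target 9.688 t)
  TiO2: 31.67·0.9899 = 31.35 t (target 31.35 t)
  CaO: 6.663·0.5564 = 3.707 t (target 3.708 t)
  SiO2: 183.1·0.7808 + 18.27·0.6415 = 154.7 t (target 154.7 t)
  Al2O3: 183.1·0.1639 + 24.14·0.6482 + 18.27·0.2675 = 50.54 t (target 50.55 t)
Glass-mass bookkeeping: batch total minus LOI = 250.0 t (oxide target masses add up to 250.0 t; basis as stated: 250.0 t — differing by rounding only).
Batch total: Σ batch = 263.8 t; ignition loss, Σ(batch × LOI) = 13.87 t; glass ÷ batch gives a yield of 94.74%.

Revised batch per 250.0 t melt:
  TiO2: 31.67 t
  Aragonite sand: 6.663 t
  Lithium feldspar: 183.1 t
  Al(OH)3: 24.14 t
  Spodumene concentrate: 18.27 t
Total batch = 263.8 t; LOI loss = 13.87 t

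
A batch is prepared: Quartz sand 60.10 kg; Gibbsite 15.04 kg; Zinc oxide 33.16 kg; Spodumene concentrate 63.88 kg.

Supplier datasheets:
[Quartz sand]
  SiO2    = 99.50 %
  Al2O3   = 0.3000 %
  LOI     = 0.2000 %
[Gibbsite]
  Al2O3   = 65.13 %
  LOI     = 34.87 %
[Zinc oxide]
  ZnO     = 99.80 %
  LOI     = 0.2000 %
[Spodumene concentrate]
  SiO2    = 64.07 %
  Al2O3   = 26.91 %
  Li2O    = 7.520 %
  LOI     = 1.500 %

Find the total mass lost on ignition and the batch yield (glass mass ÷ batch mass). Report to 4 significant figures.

The whole derivation maintains exact precision at each step. Mid-chain values are displayed rounded to 4 significant figures within the worked lines — each reported value carries a single rounding — the derived quantities, which include the totals, the yield, net glass mass, the four compositions, ignition loss, are re-derived in full precision, as written in the problem or the answer, from the batch weights on 165.8 kg of glass.
Material-by-material LOI:
  Quartz sand: 60.10 × 0.002000 = 0.1202 kg
  Gibbsite: 15.04 × 0.3487 = 5.244 kg
  Zinc oxide: 33.16 × 0.002000 = 0.06632 kg
  Spodumene concentrate: 63.88 × 0.01500 = 0.9582 kg
Total LOI = 6.389 kg
Glass = batch − LOI = 172.2 − 6.389 = 165.8 kg

LOI loss = 6.389 kg; glass = 165.8 kg; yield = 96.29%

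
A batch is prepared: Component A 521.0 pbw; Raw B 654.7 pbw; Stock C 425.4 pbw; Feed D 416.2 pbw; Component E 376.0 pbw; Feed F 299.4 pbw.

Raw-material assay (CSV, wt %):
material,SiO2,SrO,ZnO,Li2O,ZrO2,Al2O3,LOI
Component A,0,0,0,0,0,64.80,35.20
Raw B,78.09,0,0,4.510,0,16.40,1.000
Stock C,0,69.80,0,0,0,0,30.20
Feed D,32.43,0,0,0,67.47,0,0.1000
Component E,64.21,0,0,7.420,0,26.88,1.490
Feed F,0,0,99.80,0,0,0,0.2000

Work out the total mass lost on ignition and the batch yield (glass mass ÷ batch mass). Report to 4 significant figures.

LOI loss = 325.0 pbw; glass = 2368 pbw; yield = 87.93%

All arithmetic holds exact precision at each step. Working values appear, rounded to 4 significant figures, in the working; a single rounding produces every reported result; all derived quantities are rebuilt from the weighed amounts for 2368 pbw of glass in exact precision (the yield, six oxide percentages, ignition loss, glass mass, the totals), as quoted within the problem or the answer.
Material-by-material LOI:
  Component A: 521.0 × 0.3520 = 183.4 pbw
  Raw B: 654.7 × 0.01000 = 6.547 pbw
  Stock C: 425.4 × 0.3020 = 128.5 pbw
  Feed D: 416.2 × 0.001000 = 0.4162 pbw
  Component E: 376.0 × 0.01490 = 5.602 pbw
  Feed F: 299.4 × 0.002000 = 0.5988 pbw
Total LOI = 325.0 pbw
Glass = batch − LOI = 2693 − 325.0 = 2368 pbw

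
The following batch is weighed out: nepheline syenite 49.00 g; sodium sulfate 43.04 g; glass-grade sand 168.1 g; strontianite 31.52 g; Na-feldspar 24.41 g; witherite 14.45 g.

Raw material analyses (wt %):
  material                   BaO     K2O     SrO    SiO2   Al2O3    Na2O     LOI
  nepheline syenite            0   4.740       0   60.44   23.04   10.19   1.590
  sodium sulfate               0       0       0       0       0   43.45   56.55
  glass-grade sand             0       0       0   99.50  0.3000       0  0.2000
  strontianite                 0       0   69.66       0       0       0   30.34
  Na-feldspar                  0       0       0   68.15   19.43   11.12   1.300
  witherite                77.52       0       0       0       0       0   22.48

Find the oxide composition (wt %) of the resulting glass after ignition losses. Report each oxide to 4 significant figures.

All arithmetic runs at full float precision at all times; values along the way are displayed rounded to 4 significant figures across the worked steps — every reported result is rounded a single time. The derived quantities (LOI, six oxide percentages, yield, totals, net glass mass) are rebuilt using the weight values per 291.9 g of glass at full precision as given in question or answer.
What the batch supplies per oxide:
  BaO: 14.45·0.7752 = 11.20 g
  K2O: 49.00·0.04740 = 2.323 g
  SrO: 31.52·0.6966 = 21.96 g
  SiO2: 49.00·0.6044 + 168.1·0.9950 + 24.41·0.6815 = 213.5 g
  Al2O3: 49.00·0.2304 + 168.1·0.003000 + 24.41·0.1943 = 16.54 g
  Na2O: 49.00·0.1019 + 43.04·0.4345 + 24.41·0.1112 = 26.41 g
LOI: 49.00·0.01590 + 43.04·0.5655 + 168.1·0.002000 + 31.52·0.3034 + 24.41·0.01300 + 14.45·0.2248 = 38.58 g
Net of LOI, the glass mass = 330.5 − 38.58 = 291.9 g (equal to the oxide-mass sum)
percent share: oxide ÷ glass, ×100

Glass mass = 291.9 g (batch 330.5 − LOI 38.58).
Composition: BaO 3.837%, K2O 0.7956%, SrO 7.521%, SiO2 73.14%, Al2O3 5.665%, Na2O 9.046%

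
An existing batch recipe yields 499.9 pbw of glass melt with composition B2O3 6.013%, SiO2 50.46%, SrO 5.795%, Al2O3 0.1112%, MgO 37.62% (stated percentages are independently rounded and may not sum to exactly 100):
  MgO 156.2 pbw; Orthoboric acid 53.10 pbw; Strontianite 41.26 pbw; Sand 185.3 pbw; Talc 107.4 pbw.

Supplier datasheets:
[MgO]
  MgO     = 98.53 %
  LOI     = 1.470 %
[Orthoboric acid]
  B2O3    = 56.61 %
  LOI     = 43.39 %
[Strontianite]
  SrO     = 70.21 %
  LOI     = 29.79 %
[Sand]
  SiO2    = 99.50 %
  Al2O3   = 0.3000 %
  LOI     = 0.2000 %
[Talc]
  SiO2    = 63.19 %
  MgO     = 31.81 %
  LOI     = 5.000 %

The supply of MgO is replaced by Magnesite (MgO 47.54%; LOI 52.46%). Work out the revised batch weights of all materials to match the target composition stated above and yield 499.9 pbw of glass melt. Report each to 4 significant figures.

Rounding to four significant digits applies to each working value as printed — all arithmetic carries exact precision in every operation. A single rounding produces each reported figure; the derived quantities, including net glass mass, totals, LOI, the yield, the five compositions, are rebuilt using the weight values per 499.9 pbw of glass at exact precision as given in the problem or answer text.
Target oxide masses per 499.9 pbw glass melt:
  B2O3: 6.013% × 499.9 = 30.06 pbw
  SiO2: 50.46% × 499.9 = 252.2 pbw
  SrO: 5.795% × 499.9 = 28.97 pbw
  Al2O3: 0.1112% × 499.9 = 0.5559 pbw
  MgO: 37.62% × 499.9 = 188.1 pbw
Balance tally, oxide-wise, per the reported batch figures, for the quoted basis mass (each sum matches its target mass given rounding of the digits):
  B2O3: 53.10·0.5661 = 30.06 pbw (target 30.06 pbw)
  SiO2: 185.3·0.9950 + 107.4·0.6319 = 252.2 pbw (target 252.2 pbw)
  SrO: 41.26·0.7021 = 28.97 pbw (target 28.97 pbw)
  Al2O3: 185.3·0.003000 = 0.5559 pbw (target 0.5559 pbw)
  MgO: 323.7·0.4754 + 107.4·0.3181 = 188.1 pbw (target 188.1 pbw)
Glass-mass closure: whole batch net of LOI = 499.9 pbw (per-oxide target masses sum to 499.9 pbw; basis as stated: 499.9 pbw — differing by rounding only).
Summing the batch: Σ batch = 710.8 pbw; loss to ignition Σ batch·LOI = 210.9 pbw; yield = glass ÷ total batch = 70.33%.

Revised batch per 499.9 pbw glass melt:
  Magnesite: 323.7 pbw
  Orthoboric acid: 53.10 pbw
  Strontianite: 41.26 pbw
  Sand: 185.3 pbw
  Talc: 107.4 pbw
Total batch = 710.8 pbw; LOI loss = 210.9 pbw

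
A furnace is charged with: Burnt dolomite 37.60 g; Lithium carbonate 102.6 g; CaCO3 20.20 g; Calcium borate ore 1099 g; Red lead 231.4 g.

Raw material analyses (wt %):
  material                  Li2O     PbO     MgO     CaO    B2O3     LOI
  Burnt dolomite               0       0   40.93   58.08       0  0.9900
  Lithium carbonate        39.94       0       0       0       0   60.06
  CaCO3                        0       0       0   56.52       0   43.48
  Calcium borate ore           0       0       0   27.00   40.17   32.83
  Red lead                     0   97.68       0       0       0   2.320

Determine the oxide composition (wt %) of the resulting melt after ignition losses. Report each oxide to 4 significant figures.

Glass mass = 1054 g (batch 1491 − LOI 436.9).
Composition: Li2O 3.888%, PbO 21.45%, MgO 1.460%, CaO 31.31%, B2O3 41.89%

The whole derivation carries exact precision from first step to last — the intermediate values are displayed (rounded to 4 significant digits) alongside each step. Each reported figure undergoes a single rounding; derived quantities, including LOI, the totals, net glass mass, the yield, five oxide percentages, are computed using the weight values at 1054 g of glass in exact precision precisely as stated by either problem or answer.
Mass of each oxide from the mix:
  Li2O: 102.6·0.3994 = 40.98 g
  PbO: 231.4·0.9768 = 226.0 g
  MgO: 37.60·0.4093 = 15.39 g
  CaO: 37.60·0.5808 + 20.20·0.5652 + 1099·0.2700 = 330.0 g
  B2O3: 1099·0.4017 = 441.5 g
LOI: 37.60·0.009900 + 102.6·0.6006 + 20.20·0.4348 + 1099·0.3283 + 231.4·0.02320 = 436.9 g
Glass mass = batch − LOI = 1491 − 436.9 = 1054 g (equal to the oxide-mass sum)
percent by weight: oxide/glass ×100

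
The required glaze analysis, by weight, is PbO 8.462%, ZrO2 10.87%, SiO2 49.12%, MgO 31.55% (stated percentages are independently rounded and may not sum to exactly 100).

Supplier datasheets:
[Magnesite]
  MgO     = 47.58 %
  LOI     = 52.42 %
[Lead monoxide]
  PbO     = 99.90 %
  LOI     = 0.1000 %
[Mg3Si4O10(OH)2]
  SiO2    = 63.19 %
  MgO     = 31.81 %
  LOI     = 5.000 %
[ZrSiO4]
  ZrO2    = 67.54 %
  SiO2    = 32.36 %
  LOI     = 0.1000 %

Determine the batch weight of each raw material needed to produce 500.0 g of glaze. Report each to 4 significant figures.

Batch per 500.0 g glaze:
  Magnesite: 99.25 g
  Lead monoxide: 42.35 g
  Mg3Si4O10(OH)2: 347.5 g
  ZrSiO4: 80.47 g
Total batch = 569.6 g; LOI loss = 69.52 g; yield = 87.79%

Each numeric step keeps exact precision at every stage. The intermediate values are shown (rounded to four significant digits) alongside each step. Every reported value takes exactly one rounding. All derived quantities (net glass mass, yield, the totals, four oxide percentages, ignition loss) are carried using the weight values per 500.0 g of glass in full precision as quoted within problem or answer.
Target oxide masses per 500.0 g glaze:
  PbO: 8.462% × 500.0 = 42.31 g
  ZrO2: 10.87% × 500.0 = 54.35 g
  SiO2: 49.12% × 500.0 = 245.6 g
  MgO: 31.55% × 500.0 = 157.8 g
Balance tally, oxide-wise, using the reported weights, relative to the basis at hand (every target is met by its sum given rounding of the digits):
  PbO: 42.35·0.9990 = 42.31 g (target 42.31 g)
  ZrO2: 80.47·0.6754 = 54.35 g (target 54.35 g)
  SiO2: 347.5·0.6319 + 80.47·0.3236 = 245.6 g (target 245.6 g)
  MgO: 99.25·0.4758 + 347.5·0.3181 = 157.8 g (target 157.8 g)
Mass balance on the glass: net batch after ignition = 500.0 g (targets for the oxides total 500.0 g; versus the stated basis of 500.0 g — any gap is answer rounding).
Summing the batch: Σ batch = 569.6 g; the LOI term Σ batch·LOI equals 69.52 g; yield, glass over the total, = 87.79%.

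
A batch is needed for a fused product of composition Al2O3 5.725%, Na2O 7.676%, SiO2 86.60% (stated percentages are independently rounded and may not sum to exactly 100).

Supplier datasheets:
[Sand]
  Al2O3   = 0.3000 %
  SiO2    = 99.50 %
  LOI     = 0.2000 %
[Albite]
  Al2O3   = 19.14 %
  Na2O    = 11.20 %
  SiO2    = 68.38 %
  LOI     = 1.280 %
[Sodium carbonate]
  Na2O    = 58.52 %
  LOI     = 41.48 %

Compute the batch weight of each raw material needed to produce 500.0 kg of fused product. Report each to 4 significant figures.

Every computation keeps exact precision through every step — in-progress results appear, rounded to 4 significant digits, in the working. A single rounding completes every reported value; the derived quantities (ignition loss, the yield, totals, glass mass, three oxide percentages) are computed from the weighed amounts per 500.0 kg of glass at full precision, as written in question or answer.
Per-oxide target masses for 500.0 kg fused product:
  Al2O3: 5.725% × 500.0 = 28.62 kg
  Na2O: 7.676% × 500.0 = 38.38 kg
  SiO2: 86.60% × 500.0 = 433.0 kg
Balance tally, oxide-wise, per the reported batch figures, at the basis given (target by target, the sums agree up to rounding of the answer):
  Al2O3: 336.0·0.003000 + 144.3·0.1914 = 28.63 kg (target 28.62 kg)
  Na2O: 144.3·0.1120 + 37.97·0.5852 = 38.38 kg (target 38.38 kg)
  SiO2: 336.0·0.9950 + 144.3·0.6838 = 433.0 kg (target 433.0 kg)
The glass-mass cross-check: whole batch net of LOI = 500.0 kg (the targets, summed, come to 500.0 kg; basis as stated: 500.0 kg — differing by rounding only).
Adding the batch up: Σ batch = 518.3 kg; Σ batch·LOI gives LOI loss = 18.27 kg; yield: glass divided by total = 96.48%.

Batch per 500.0 kg fused product:
  Sand: 336.0 kg
  Albite: 144.3 kg
  Sodium carbonate: 37.97 kg
Total batch = 518.3 kg; LOI loss = 18.27 kg; yield = 96.48%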